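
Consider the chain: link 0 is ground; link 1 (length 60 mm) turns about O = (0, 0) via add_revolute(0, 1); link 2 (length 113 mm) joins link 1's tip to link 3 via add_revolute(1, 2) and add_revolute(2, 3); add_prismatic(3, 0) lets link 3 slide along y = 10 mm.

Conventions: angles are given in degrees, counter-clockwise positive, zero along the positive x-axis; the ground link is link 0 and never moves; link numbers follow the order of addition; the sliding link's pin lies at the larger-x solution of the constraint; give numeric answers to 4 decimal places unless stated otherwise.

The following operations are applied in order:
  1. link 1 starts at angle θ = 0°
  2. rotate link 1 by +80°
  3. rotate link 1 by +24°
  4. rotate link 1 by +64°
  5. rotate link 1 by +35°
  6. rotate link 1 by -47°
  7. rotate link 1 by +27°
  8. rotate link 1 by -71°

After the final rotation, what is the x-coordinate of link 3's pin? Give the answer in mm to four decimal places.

geometry: r = 60 mm, L = 113 mm, e = 10 mm; θ starts at 0°
rotate link 1 by +80°: θ ← 0° +80° = 80°
rotate link 1 by +24°: θ ← 80° +24° = 104°
rotate link 1 by +64°: θ ← 104° +64° = 168°
rotate link 1 by +35°: θ ← 168° +35° = 203°
rotate link 1 by -47°: θ ← 203° -47° = 156°
rotate link 1 by +27°: θ ← 156° +27° = 183°
rotate link 1 by -71°: θ ← 183° -71° = 112°
crank pin P = (r cos θ, r sin θ) = (-22.476396, 55.631031)
h = r sin θ − e = 55.631031 − 10 = 45.631031
x = r cos θ + √(L² − h²) = -22.476396 + 103.377023 = 80.900628

80.9006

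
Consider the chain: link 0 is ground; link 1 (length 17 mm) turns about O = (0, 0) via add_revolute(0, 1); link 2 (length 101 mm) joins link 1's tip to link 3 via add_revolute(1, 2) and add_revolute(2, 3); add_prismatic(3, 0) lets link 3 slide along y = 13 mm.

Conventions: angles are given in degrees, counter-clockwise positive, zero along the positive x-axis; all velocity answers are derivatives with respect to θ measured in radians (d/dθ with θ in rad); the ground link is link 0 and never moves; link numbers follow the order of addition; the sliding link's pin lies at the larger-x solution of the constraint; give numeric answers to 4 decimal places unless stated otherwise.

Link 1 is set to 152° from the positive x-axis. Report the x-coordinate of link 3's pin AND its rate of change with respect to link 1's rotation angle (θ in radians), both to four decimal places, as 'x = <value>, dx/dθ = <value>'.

geometry: r = 17 mm, L = 101 mm, e = 13 mm
crank pin P = (r cos θ, r sin θ) = (-15.010109, 7.981017)
h = r sin θ − e = 7.981017 − 13 = -5.018983
x = r cos θ + √(L² − h²) = -15.010109 + 100.875219 = 85.865110
dx/dθ = −r sin θ − h·r cos θ/√(L² − h²) (θ in radians; h = -5.018983) = -8.727835

x = 85.8651, dx/dθ = -8.7278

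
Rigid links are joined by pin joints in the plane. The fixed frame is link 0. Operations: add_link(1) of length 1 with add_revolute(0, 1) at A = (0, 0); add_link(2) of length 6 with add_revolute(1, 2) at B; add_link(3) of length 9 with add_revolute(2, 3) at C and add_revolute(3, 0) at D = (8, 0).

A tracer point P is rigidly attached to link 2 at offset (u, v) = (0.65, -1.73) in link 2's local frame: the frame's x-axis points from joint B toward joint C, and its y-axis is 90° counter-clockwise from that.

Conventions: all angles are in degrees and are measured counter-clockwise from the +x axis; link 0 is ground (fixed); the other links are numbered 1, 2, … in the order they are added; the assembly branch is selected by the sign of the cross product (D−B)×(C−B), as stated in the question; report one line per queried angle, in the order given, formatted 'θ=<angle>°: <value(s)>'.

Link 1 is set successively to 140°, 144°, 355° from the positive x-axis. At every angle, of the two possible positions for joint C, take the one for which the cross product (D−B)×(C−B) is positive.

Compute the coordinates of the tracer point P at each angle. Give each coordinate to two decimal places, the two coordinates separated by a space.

A=(0,0), D=(8.00,0)
θ=140°: B = A + 1.00·(cos140°, sin140°) = (-0.7660, 0.6428)
θ=140°: |BD| = 8.7896
θ=140°: circle(B,6.00) ∩ circle(D,9.00): a=1.8349, h=5.7125
θ=140°:   candidates: C₊=(1.4817,6.2058) cross=50.211; C₋=(0.6462,-5.1886) cross=-50.211
θ=140°:   branch + wants cross > 0 → take C=(1.4817,6.2058) (cross=50.211)
θ=140°: ex = (C−B)/|BC| = (0.3746,0.9272); ey = (-0.9272,0.3746)
θ=140°: P = B + 0.65·ex + -1.73·ey = (1.0815,0.5973)
θ=144°: B = A + 1.00·(cos144°, sin144°) = (-0.8090, 0.5878)
θ=144°: |BD| = 8.8286
θ=144°: circle(B,6.00) ∩ circle(D,9.00): a=1.8658, h=5.7025
θ=144°:   candidates: C₊=(1.4323,6.1535) cross=50.345; C₋=(0.6730,-5.2263) cross=-50.345
θ=144°:   branch + wants cross > 0 → take C=(1.4323,6.1535) (cross=50.345)
θ=144°: ex = (C−B)/|BC| = (0.3735,0.9276); ey = (-0.9276,0.3735)
θ=144°: P = B + 0.65·ex + -1.73·ey = (1.0386,0.5445)
θ=355°: B = A + 1.00·(cos355°, sin355°) = (0.9962, -0.0872)
θ=355°: |BD| = 7.0043
θ=355°: circle(B,6.00) ∩ circle(D,9.00): a=0.2899, h=5.9930
θ=355°:   candidates: C₊=(1.2115,5.9090) cross=41.977; C₋=(1.3606,-6.0761) cross=-41.977
θ=355°:   branch + wants cross > 0 → take C=(1.2115,5.9090) (cross=41.977)
θ=355°: ex = (C−B)/|BC| = (0.0359,0.9994); ey = (-0.9994,0.0359)
θ=355°: P = B + 0.65·ex + -1.73·ey = (2.7484,0.5004)

θ=140°: 1.08 0.60
θ=144°: 1.04 0.54
θ=355°: 2.75 0.50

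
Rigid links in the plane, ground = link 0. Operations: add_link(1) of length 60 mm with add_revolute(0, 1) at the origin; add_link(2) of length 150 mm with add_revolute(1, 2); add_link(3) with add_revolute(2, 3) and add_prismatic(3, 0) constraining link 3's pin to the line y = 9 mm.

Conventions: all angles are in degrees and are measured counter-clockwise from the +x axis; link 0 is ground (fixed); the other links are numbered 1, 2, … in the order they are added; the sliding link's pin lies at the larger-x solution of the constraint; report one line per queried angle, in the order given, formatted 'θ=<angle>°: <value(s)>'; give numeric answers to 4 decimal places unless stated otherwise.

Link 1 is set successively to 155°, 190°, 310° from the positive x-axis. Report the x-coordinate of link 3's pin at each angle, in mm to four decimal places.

geometry: r = 60 mm, L = 150 mm, e = 9 mm
θ=155°: crank pin P = (r cos θ, r sin θ) = (-54.378467, 25.357096)
θ=155°: h = r sin θ − e = 25.357096 − 9 = 16.357096
θ=155°: x = r cos θ + √(L² − h²) = -54.378467 + 149.105484 = 94.727017
θ=190°: crank pin P = (r cos θ, r sin θ) = (-59.088465, -10.418891)
θ=190°: h = r sin θ − e = -10.418891 − 9 = -19.418891
θ=190°: x = r cos θ + √(L² − h²) = -59.088465 + 148.737711 = 89.649246
θ=310°: crank pin P = (r cos θ, r sin θ) = (38.567257, -45.962667)
θ=310°: h = r sin θ − e = -45.962667 − 9 = -54.962667
θ=310°: x = r cos θ + √(L² − h²) = 38.567257 + 139.567565 = 178.134822

θ=155°: 94.7270
θ=190°: 89.6492
θ=310°: 178.1348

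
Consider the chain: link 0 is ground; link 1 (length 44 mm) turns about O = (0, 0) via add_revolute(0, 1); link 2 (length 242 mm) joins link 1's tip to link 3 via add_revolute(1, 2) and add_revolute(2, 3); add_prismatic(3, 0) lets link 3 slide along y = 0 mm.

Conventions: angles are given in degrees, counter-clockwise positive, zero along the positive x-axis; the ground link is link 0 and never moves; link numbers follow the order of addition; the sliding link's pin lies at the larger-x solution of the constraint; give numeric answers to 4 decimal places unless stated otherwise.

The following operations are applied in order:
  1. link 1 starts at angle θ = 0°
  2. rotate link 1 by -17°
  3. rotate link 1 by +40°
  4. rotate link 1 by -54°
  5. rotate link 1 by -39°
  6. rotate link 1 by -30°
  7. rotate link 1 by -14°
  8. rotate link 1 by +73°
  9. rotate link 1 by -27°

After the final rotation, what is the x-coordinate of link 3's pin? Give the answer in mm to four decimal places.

geometry: r = 44 mm, L = 242 mm, e = 0 mm; θ starts at 0°
rotate link 1 by -17°: θ ← 0° -17° = -17°
rotate link 1 by +40°: θ ← -17° +40° = 23°
rotate link 1 by -54°: θ ← 23° -54° = -31°
rotate link 1 by -39°: θ ← -31° -39° = -70°
rotate link 1 by -30°: θ ← -70° -30° = -100°
rotate link 1 by -14°: θ ← -100° -14° = -114°
rotate link 1 by +73°: θ ← -114° +73° = -41°
rotate link 1 by -27°: θ ← -41° -27° = -68°
crank pin P = (r cos θ, r sin θ) = (16.482690, -40.796090)
h = r sin θ − e = -40.796090 − 0 = -40.796090
x = r cos θ + √(L² − h²) = 16.482690 + 238.536536 = 255.019226

255.0192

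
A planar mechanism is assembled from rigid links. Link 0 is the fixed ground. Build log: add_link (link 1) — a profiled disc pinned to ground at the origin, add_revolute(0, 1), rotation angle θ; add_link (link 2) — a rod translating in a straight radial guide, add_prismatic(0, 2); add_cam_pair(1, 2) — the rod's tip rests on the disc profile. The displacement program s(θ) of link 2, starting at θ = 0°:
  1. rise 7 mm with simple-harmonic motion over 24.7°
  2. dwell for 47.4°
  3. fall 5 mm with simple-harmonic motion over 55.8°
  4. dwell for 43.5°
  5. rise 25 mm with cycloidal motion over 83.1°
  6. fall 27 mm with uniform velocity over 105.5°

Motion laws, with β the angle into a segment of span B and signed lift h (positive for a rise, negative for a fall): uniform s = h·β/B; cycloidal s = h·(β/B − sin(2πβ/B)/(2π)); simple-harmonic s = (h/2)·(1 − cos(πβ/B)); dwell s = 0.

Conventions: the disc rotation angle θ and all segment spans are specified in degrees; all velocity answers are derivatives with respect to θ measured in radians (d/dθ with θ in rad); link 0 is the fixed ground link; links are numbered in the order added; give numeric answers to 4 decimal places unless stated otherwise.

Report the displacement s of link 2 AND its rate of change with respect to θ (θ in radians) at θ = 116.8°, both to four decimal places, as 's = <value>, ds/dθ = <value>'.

seg 1 [0°–24.7°] simple-harmonic, h=7: full span → s += 7 → s = 7.0000
seg 2 [24.7°–72.1°] dwell: s stays 7.0000
seg 3 [72.1°–127.9°] simple-harmonic, h=-5: θ=116.8° here. β=44.7, B=55.8. -5/2·(1 − cos(π·0.8011)) = -4.5275 → s = 2.4725
velocity in seg [72.1°–127.9°] (simple-harmonic), θ in radians: β = 44.7° = 0.7802 rad, B = 55.8° = 0.9739 rad; ds/dθ = (πh/(2B)) sin(πβ/B) = (π·(-5)/(2·0.9739)) sin(π·0.8011) = -4.718137 mm/rad

s = 2.4725, ds/dθ = -4.7181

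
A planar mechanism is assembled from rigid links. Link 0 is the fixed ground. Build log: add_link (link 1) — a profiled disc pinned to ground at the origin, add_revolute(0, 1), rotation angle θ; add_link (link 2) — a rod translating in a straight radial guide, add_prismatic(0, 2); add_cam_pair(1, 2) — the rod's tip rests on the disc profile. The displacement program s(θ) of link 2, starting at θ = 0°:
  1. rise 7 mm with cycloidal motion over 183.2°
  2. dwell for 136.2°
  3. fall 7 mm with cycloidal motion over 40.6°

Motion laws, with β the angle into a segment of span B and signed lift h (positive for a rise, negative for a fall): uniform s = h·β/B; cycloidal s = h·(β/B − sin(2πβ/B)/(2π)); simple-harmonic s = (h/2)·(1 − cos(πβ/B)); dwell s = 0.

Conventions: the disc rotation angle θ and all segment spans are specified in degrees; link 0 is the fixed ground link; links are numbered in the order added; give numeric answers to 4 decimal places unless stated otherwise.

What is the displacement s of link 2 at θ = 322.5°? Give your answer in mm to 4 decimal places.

seg 1 [0°–183.2°] cycloidal, h=7: full span → s += 7 → s = 7.0000
seg 2 [183.2°–319.4°] dwell: s stays 7.0000
seg 3 [319.4°–360°] cycloidal, h=-7: θ=322.5° here. β=3.1, B=40.6. -7·(0.0764 − sin(2π·0.0764)/(2π)) = -0.0203 → s = 6.9797

6.9797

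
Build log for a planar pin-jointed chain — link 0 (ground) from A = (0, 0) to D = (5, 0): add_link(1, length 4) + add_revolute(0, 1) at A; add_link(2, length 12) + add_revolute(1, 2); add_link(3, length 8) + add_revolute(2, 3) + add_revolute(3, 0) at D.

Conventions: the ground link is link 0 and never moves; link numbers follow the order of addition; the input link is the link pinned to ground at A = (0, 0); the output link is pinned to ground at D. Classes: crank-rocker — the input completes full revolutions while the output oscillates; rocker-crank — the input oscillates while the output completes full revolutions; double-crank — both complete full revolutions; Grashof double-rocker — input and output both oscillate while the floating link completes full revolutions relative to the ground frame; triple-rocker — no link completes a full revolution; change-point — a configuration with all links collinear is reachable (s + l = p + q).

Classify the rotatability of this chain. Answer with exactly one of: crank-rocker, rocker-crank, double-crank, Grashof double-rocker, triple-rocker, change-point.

lengths: ground=5, input=4, coupler=12, output=8
sorted: s=4 (shortest), l=12 (longest), p+q=13
s + l = 16 vs p + q = 13
s + l > p + q → non-Grashof → no link fully rotates → triple-rocker

triple-rocker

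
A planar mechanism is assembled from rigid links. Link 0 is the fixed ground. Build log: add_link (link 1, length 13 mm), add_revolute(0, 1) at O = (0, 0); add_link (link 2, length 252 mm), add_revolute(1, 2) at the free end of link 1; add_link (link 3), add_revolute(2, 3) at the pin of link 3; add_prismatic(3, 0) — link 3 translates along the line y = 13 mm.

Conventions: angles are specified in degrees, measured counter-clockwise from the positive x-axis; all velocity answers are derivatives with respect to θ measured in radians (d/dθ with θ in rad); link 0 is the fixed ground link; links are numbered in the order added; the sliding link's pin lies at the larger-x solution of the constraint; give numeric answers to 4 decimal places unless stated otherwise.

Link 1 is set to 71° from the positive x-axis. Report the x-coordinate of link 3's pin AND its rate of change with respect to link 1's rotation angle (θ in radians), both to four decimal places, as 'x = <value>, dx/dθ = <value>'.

geometry: r = 13 mm, L = 252 mm, e = 13 mm
crank pin P = (r cos θ, r sin θ) = (4.232386, 12.291741)
h = r sin θ − e = 12.291741 − 13 = -0.708259
x = r cos θ + √(L² − h²) = 4.232386 + 251.999005 = 256.231391
dx/dθ = −r sin θ − h·r cos θ/√(L² − h²) (θ in radians; h = -0.708259) = -12.279846

x = 256.2314, dx/dθ = -12.2798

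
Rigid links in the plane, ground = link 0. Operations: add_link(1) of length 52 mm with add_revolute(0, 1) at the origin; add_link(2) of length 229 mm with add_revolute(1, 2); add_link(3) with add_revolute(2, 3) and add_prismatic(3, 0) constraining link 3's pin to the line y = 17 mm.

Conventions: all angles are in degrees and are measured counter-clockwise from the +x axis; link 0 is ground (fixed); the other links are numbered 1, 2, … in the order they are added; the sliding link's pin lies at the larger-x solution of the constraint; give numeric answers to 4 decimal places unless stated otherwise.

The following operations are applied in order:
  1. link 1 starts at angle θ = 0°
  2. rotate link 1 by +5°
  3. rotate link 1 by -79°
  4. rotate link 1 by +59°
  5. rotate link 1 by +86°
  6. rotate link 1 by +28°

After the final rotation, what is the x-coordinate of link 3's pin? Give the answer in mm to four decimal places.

geometry: r = 52 mm, L = 229 mm, e = 17 mm; θ starts at 0°
rotate link 1 by +5°: θ ← 0° +5° = 5°
rotate link 1 by -79°: θ ← 5° -79° = -74°
rotate link 1 by +59°: θ ← -74° +59° = -15°
rotate link 1 by +86°: θ ← -15° +86° = 71°
rotate link 1 by +28°: θ ← 71° +28° = 99°
crank pin P = (r cos θ, r sin θ) = (-8.134592, 51.359794)
h = r sin θ − e = 51.359794 − 17 = 34.359794
x = r cos θ + √(L² − h²) = -8.134592 + 226.407607 = 218.273015

218.2730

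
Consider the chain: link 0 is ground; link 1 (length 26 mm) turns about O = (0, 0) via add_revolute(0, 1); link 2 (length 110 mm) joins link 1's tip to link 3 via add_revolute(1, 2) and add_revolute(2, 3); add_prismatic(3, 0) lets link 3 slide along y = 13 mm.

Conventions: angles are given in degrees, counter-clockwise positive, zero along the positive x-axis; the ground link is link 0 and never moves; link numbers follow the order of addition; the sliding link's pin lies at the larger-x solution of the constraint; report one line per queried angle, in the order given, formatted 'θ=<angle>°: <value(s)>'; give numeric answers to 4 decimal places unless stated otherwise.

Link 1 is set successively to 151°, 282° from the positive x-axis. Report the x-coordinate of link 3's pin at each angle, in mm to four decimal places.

geometry: r = 26 mm, L = 110 mm, e = 13 mm
θ=151°: crank pin P = (r cos θ, r sin θ) = (-22.740112, 12.605050)
θ=151°: h = r sin θ − e = 12.605050 − 13 = -0.394950
θ=151°: x = r cos θ + √(L² − h²) = -22.740112 + 109.999291 = 87.259179
θ=282°: crank pin P = (r cos θ, r sin θ) = (5.405704, -25.431838)
θ=282°: h = r sin θ − e = -25.431838 − 13 = -38.431838
θ=282°: x = r cos θ + √(L² − h²) = 5.405704 + 103.067909 = 108.473613

θ=151°: 87.2592
θ=282°: 108.4736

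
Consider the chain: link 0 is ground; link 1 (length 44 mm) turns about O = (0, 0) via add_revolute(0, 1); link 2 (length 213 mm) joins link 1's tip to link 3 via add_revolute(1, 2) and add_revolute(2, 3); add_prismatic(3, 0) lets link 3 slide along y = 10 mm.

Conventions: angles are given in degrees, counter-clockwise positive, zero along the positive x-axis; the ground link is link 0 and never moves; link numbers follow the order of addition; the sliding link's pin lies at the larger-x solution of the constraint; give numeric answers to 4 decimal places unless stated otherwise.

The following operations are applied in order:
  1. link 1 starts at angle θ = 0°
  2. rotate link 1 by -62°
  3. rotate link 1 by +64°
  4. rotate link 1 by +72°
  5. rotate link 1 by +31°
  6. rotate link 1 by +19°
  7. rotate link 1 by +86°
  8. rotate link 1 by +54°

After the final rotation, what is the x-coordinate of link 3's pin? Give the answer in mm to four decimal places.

geometry: r = 44 mm, L = 213 mm, e = 10 mm; θ starts at 0°
rotate link 1 by -62°: θ ← 0° -62° = -62°
rotate link 1 by +64°: θ ← -62° +64° = 2°
rotate link 1 by +72°: θ ← 2° +72° = 74°
rotate link 1 by +31°: θ ← 74° +31° = 105°
rotate link 1 by +19°: θ ← 105° +19° = 124°
rotate link 1 by +86°: θ ← 124° +86° = 210°
rotate link 1 by +54°: θ ← 210° +54° = 264°
crank pin P = (r cos θ, r sin θ) = (-4.599252, -43.758963)
h = r sin θ − e = -43.758963 − 10 = -53.758963
x = r cos θ + √(L² − h²) = -4.599252 + 206.104279 = 201.505027

201.5050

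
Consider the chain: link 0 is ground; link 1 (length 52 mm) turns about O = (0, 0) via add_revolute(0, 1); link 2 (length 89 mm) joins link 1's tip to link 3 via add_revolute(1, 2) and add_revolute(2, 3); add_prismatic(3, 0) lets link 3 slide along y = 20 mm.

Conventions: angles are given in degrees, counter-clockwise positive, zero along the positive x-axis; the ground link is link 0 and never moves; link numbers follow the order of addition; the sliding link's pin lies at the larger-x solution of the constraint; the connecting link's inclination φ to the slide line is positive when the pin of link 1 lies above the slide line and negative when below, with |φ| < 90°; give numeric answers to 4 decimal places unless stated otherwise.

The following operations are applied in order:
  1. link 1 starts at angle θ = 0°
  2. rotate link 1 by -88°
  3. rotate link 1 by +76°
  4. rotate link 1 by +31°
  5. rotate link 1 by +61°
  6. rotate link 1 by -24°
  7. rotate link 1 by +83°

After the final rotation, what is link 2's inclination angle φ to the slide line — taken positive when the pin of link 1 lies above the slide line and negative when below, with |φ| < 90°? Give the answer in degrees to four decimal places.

geometry: r = 52 mm, L = 89 mm, e = 20 mm; θ starts at 0°
rotate link 1 by -88°: θ ← 0° -88° = -88°
rotate link 1 by +76°: θ ← -88° +76° = -12°
rotate link 1 by +31°: θ ← -12° +31° = 19°
rotate link 1 by +61°: θ ← 19° +61° = 80°
rotate link 1 by -24°: θ ← 80° -24° = 56°
rotate link 1 by +83°: θ ← 56° +83° = 139°
h = r sin θ − e = 34.115070 − 20 = 14.115070
sin φ = h / L = 14.115070 / 89 = 0.15859629
φ = arcsin(0.15859629) = 9.125429°

9.1254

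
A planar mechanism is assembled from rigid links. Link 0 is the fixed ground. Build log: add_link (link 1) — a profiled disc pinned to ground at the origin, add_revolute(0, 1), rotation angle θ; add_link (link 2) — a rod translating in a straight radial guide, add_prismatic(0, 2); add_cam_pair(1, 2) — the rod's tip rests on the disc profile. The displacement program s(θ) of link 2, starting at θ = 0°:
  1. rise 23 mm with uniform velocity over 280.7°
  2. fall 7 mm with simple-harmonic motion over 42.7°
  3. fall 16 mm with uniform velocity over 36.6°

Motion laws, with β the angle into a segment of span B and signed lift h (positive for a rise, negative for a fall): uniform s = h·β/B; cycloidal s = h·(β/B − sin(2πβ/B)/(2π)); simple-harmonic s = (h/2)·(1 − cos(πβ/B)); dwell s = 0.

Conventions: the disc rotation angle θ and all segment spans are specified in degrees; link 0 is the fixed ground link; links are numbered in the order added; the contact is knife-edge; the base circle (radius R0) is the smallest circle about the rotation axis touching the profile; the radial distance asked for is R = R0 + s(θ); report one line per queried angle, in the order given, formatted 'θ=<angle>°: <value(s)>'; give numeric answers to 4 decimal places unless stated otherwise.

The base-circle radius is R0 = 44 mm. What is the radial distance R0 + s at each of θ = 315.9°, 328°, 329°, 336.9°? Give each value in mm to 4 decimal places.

seg 1 [0°–280.7°] uniform, h=23: full span → s += 23 → s = 23.0000
seg 2 [280.7°–323.4°] simple-harmonic, h=-7: θ=315.9° here. β=35.2, B=42.7. -7/2·(1 − cos(π·0.8244)) = -6.4805 → s = 16.5195
seg 2 [280.7°–323.4°] simple-harmonic, h=-7: full span → s += -7 → s = 16.0000
seg 3 [323.4°–360°] uniform, h=-16: θ=328° here. β=4.6, B=36.6. -16·4.6/36.6 = -2.0109 → s = 13.9891
seg 3 [323.4°–360°] uniform, h=-16: θ=329° here. β=5.6, B=36.6. -16·5.6/36.6 = -2.4481 → s = 13.5519
seg 3 [323.4°–360°] uniform, h=-16: θ=336.9° here. β=13.5, B=36.6. -16·13.5/36.6 = -5.9016 → s = 10.0984
θ=315.9°: R = R0 + s = 44 + 16.5195 = 60.5195
θ=328°: R = R0 + s = 44 + 13.9891 = 57.9891
θ=329°: R = R0 + s = 44 + 13.5519 = 57.5519
θ=336.9°: R = R0 + s = 44 + 10.0984 = 54.0984

θ=315.9°: 60.5195
θ=328°: 57.9891
θ=329°: 57.5519
θ=336.9°: 54.0984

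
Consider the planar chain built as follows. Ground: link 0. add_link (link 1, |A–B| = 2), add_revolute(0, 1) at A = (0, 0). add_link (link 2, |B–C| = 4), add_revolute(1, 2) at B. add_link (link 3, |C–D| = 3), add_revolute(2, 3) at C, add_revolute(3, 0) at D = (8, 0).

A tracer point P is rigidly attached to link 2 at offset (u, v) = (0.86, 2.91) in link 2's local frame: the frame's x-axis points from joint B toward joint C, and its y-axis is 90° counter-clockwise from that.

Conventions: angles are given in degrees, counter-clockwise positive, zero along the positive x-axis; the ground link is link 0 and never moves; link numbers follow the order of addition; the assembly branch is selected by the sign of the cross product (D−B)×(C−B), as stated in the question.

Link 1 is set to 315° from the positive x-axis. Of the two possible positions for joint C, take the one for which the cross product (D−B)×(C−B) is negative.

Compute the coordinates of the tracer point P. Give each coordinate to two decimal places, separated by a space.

A=(0,0), D=(8.00,0)
B = A + 2.00·(cos315°, sin315°) = (1.4142, -1.4142)
|BD| = 6.7359
circle(B,4.00) ∩ circle(D,3.00): a=3.8876, h=0.9417
  candidates: C₊=(5.0174,0.3227) cross=6.343; C₋=(5.4128,-1.5188) cross=-6.343
  branch - wants cross < 0 → take C=(5.4128,-1.5188) (cross=-6.343)
ex = (C−B)/|BC| = (0.9997,-0.0261); ey = (0.0261,0.9997)
P = B + 0.86·ex + 2.91·ey = (2.3500,1.4723)

2.35 1.47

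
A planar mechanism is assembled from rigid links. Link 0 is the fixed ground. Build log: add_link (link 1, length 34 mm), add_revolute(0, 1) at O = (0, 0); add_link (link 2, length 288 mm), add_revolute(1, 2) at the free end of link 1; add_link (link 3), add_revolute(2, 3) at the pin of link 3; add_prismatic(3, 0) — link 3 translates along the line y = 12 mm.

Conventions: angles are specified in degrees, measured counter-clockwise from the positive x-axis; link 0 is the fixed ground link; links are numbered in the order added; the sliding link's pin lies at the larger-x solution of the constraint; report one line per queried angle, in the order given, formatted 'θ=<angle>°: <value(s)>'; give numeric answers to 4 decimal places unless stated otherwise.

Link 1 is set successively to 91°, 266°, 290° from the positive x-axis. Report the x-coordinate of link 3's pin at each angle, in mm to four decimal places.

geometry: r = 34 mm, L = 288 mm, e = 12 mm
θ=91°: crank pin P = (r cos θ, r sin θ) = (-0.593382, 33.994822)
θ=91°: h = r sin θ − e = 33.994822 − 12 = 21.994822
θ=91°: x = r cos θ + √(L² − h²) = -0.593382 + 287.158890 = 286.565508
θ=266°: crank pin P = (r cos θ, r sin θ) = (-2.371720, -33.917178)
θ=266°: h = r sin θ − e = -33.917178 − 12 = -45.917178
θ=266°: x = r cos θ + √(L² − h²) = -2.371720 + 284.316044 = 281.944324
θ=290°: crank pin P = (r cos θ, r sin θ) = (11.628685, -31.949549)
θ=290°: h = r sin θ − e = -31.949549 − 12 = -43.949549
θ=290°: x = r cos θ + √(L² − h²) = 11.628685 + 284.626838 = 296.255523

θ=91°: 286.5655
θ=266°: 281.9443
θ=290°: 296.2555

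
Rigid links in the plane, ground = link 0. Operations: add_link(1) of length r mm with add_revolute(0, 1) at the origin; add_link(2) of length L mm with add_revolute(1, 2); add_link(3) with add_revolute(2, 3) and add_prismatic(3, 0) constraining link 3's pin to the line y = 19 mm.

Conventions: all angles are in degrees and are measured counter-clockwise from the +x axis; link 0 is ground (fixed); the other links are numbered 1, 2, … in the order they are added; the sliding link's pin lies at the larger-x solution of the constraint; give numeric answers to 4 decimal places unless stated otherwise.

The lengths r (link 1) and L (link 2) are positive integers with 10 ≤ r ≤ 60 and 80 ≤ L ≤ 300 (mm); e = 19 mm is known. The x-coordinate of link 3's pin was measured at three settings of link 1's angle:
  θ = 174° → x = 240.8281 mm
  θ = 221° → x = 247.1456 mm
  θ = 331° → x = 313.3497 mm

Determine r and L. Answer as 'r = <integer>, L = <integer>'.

constraint per measurement: (x − r cos θ)² + (r sin θ − e)² = L²
subtracting the θ₁ and θ₂ equations cancels the r² and L² terms:
r = (x₁² − x₂²) / (2[(x₁cos θ₁ + e sin θ₁) − (x₂cos θ₂ + e sin θ₂)]) = 40.0002 → r = 40
L² = (x₁ − r cos θ₁)² + (r sin θ₁ − e)² = 78960.9960 → L = 281.0000 → L = 281
check at θ₃=331°: x = 313.3497 (printed 313.3497) ✓

r = 40, L = 281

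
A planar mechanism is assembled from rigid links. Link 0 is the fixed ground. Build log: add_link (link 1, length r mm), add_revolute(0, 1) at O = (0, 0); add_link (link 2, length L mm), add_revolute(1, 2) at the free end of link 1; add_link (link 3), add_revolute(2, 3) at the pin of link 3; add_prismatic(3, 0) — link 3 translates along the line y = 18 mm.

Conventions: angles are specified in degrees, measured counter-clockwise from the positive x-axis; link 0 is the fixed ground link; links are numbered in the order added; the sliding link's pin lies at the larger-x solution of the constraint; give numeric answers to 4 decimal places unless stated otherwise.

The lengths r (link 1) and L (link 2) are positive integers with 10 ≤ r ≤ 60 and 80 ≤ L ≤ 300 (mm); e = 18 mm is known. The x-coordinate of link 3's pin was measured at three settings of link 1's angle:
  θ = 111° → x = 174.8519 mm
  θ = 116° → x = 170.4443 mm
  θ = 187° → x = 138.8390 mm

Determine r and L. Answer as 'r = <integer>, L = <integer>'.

constraint per measurement: (x − r cos θ)² + (r sin θ − e)² = L²
subtracting the θ₁ and θ₂ equations cancels the r² and L² terms:
r = (x₁² − x₂²) / (2[(x₁cos θ₁ + e sin θ₁) − (x₂cos θ₂ + e sin θ₂)]) = 60.0001 → r = 60
L² = (x₁ − r cos θ₁)² + (r sin θ₁ − e)² = 40000.0112 → L = 200.0000 → L = 200
check at θ₃=187°: x = 138.8390 (printed 138.8390) ✓

r = 60, L = 200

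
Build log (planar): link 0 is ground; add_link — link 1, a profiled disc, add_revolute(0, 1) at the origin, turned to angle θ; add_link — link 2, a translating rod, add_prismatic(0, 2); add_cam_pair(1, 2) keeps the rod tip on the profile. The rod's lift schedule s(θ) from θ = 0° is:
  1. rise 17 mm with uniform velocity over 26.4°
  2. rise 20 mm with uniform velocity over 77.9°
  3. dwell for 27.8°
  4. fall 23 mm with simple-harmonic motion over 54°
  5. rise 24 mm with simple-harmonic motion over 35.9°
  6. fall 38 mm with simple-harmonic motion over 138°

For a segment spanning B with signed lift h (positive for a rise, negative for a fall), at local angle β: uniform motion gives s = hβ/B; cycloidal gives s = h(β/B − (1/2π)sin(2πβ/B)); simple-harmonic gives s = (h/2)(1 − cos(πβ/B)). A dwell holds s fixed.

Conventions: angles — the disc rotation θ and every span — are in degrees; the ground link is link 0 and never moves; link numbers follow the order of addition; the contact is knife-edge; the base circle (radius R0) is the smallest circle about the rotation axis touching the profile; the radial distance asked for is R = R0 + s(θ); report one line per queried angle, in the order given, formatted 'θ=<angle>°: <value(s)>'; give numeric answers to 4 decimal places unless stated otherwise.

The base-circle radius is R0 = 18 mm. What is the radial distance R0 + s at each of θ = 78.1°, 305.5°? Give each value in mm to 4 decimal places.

seg 1 [0°–26.4°] uniform, h=17: full span → s += 17 → s = 17.0000
seg 2 [26.4°–104.3°] uniform, h=20: θ=78.1° here. β=51.7, B=77.9. 20·51.7/77.9 = 13.2734 → s = 30.2734
seg 2 [26.4°–104.3°] uniform, h=20: full span → s += 20 → s = 37.0000
seg 3 [104.3°–132.1°] dwell: s stays 37.0000
seg 4 [132.1°–186.1°] simple-harmonic, h=-23: full span → s += -23 → s = 14.0000
seg 5 [186.1°–222°] simple-harmonic, h=24: full span → s += 24 → s = 38.0000
seg 6 [222°–360°] simple-harmonic, h=-38: θ=305.5° here. β=83.5, B=138. -38/2·(1 − cos(π·0.6051)) = -25.1585 → s = 12.8415
θ=78.1°: R = R0 + s = 18 + 30.2734 = 48.2734
θ=305.5°: R = R0 + s = 18 + 12.8415 = 30.8415

θ=78.1°: 48.2734
θ=305.5°: 30.8415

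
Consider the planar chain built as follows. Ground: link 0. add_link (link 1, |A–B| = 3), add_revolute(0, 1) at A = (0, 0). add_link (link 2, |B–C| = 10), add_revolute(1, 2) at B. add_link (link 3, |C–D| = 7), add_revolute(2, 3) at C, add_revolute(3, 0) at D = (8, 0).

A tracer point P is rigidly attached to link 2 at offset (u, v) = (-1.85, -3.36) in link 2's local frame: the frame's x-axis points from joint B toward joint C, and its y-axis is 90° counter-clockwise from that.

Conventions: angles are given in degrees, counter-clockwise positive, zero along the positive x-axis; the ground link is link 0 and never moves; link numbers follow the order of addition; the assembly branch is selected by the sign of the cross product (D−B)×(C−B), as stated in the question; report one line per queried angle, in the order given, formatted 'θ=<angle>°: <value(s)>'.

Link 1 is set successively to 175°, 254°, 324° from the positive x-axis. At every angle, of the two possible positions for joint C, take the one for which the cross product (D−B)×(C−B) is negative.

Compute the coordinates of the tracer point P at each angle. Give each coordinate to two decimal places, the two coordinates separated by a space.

A=(0,0), D=(8.00,0)
θ=175°: B = A + 3.00·(cos175°, sin175°) = (-2.9886, 0.2615)
θ=175°: |BD| = 10.9917
θ=175°: circle(B,10.00) ∩ circle(D,7.00): a=7.8158, h=6.2381
θ=175°:   candidates: C₊=(4.9734,6.3119) cross=68.567; C₋=(4.6766,-6.1608) cross=-68.567
θ=175°:   branch - wants cross < 0 → take C=(4.6766,-6.1608) (cross=-68.567)
θ=175°: ex = (C−B)/|BC| = (0.7665,-0.6422); ey = (0.6422,0.7665)
θ=175°: P = B + -1.85·ex + -3.36·ey = (-6.5645,-1.1259)
θ=254°: B = A + 3.00·(cos254°, sin254°) = (-0.8269, -2.8838)
θ=254°: |BD| = 9.2860
θ=254°: circle(B,10.00) ∩ circle(D,7.00): a=7.3891, h=6.7381
θ=254°:   candidates: C₊=(4.1043,5.8158) cross=62.570; C₋=(8.2893,-6.9940) cross=-62.570
θ=254°:   branch - wants cross < 0 → take C=(8.2893,-6.9940) (cross=-62.570)
θ=254°: ex = (C−B)/|BC| = (0.9116,-0.4110); ey = (0.4110,0.9116)
θ=254°: P = B + -1.85·ex + -3.36·ey = (-3.8945,-5.1865)
θ=324°: B = A + 3.00·(cos324°, sin324°) = (2.4271, -1.7634)
θ=324°: |BD| = 5.8453
θ=324°: circle(B,10.00) ∩ circle(D,7.00): a=7.2851, h=6.8503
θ=324°:   candidates: C₊=(7.3062,6.9655) cross=40.042; C₋=(11.4393,-6.0968) cross=-40.042
θ=324°:   branch - wants cross < 0 → take C=(11.4393,-6.0968) (cross=-40.042)
θ=324°: ex = (C−B)/|BC| = (0.9012,-0.4333); ey = (0.4333,0.9012)
θ=324°: P = B + -1.85·ex + -3.36·ey = (-0.6963,-3.9898)

θ=175°: -6.56 -1.13
θ=254°: -3.89 -5.19
θ=324°: -0.70 -3.99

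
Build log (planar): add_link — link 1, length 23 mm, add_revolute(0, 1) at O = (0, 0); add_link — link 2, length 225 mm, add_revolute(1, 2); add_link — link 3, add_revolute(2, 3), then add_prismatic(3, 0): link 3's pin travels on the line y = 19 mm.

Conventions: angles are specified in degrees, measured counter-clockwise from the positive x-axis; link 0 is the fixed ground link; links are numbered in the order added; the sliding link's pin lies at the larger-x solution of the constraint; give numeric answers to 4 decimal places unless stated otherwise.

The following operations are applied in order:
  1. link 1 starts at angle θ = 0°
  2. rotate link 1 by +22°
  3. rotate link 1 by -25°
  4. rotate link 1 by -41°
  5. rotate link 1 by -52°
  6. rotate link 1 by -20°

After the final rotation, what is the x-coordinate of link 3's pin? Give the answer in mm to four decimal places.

geometry: r = 23 mm, L = 225 mm, e = 19 mm; θ starts at 0°
rotate link 1 by +22°: θ ← 0° +22° = 22°
rotate link 1 by -25°: θ ← 22° -25° = -3°
rotate link 1 by -41°: θ ← -3° -41° = -44°
rotate link 1 by -52°: θ ← -44° -52° = -96°
rotate link 1 by -20°: θ ← -96° -20° = -116°
crank pin P = (r cos θ, r sin θ) = (-10.082536, -20.672263)
h = r sin θ − e = -20.672263 − 19 = -39.672263
x = r cos θ + √(L² − h²) = -10.082536 + 221.474855 = 211.392319

211.3923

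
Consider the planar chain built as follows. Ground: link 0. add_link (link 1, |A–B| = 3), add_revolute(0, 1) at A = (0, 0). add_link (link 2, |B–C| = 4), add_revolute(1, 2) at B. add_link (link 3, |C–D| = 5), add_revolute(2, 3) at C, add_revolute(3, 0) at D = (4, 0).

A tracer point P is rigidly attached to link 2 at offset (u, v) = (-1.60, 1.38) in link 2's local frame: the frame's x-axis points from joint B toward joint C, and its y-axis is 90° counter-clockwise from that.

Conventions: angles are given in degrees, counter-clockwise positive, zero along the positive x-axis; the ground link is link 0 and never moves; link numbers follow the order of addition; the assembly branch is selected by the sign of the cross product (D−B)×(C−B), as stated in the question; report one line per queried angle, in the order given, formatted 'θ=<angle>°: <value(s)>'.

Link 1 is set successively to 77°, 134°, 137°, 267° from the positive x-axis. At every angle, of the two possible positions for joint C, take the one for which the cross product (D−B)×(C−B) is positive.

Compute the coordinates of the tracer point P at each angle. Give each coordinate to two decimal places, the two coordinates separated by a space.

A=(0,0), D=(4.00,0)
θ=77°: B = A + 3.00·(cos77°, sin77°) = (0.6749, 2.9231)
θ=77°: |BD| = 4.4273
θ=77°: circle(B,4.00) ∩ circle(D,5.00): a=1.1972, h=3.8166
θ=77°:   candidates: C₊=(4.0939,4.9991) cross=16.897; C₋=(-0.9459,-0.7338) cross=-16.897
θ=77°:   branch + wants cross > 0 → take C=(4.0939,4.9991) (cross=16.897)
θ=77°: ex = (C−B)/|BC| = (0.8548,0.5190); ey = (-0.5190,0.8548)
θ=77°: P = B + -1.60·ex + 1.38·ey = (-1.4090,3.2723)
θ=134°: B = A + 3.00·(cos134°, sin134°) = (-2.0840, 2.1580)
θ=134°: |BD| = 6.4554
θ=134°: circle(B,4.00) ∩ circle(D,5.00): a=2.5306, h=3.0978
θ=134°:   candidates: C₊=(1.3366,4.2316) cross=19.997; C₋=(-0.7346,-1.6075) cross=-19.997
θ=134°:   branch + wants cross > 0 → take C=(1.3366,4.2316) (cross=19.997)
θ=134°: ex = (C−B)/|BC| = (0.8551,0.5184); ey = (-0.5184,0.8551)
θ=134°: P = B + -1.60·ex + 1.38·ey = (-4.1676,2.5087)
θ=137°: B = A + 3.00·(cos137°, sin137°) = (-2.1941, 2.0460)
θ=137°: |BD| = 6.5232
θ=137°: circle(B,4.00) ∩ circle(D,5.00): a=2.5718, h=3.0637
θ=137°:   candidates: C₊=(1.2088,4.1484) cross=19.985; C₋=(-0.7130,-1.6697) cross=-19.985
θ=137°:   branch + wants cross > 0 → take C=(1.2088,4.1484) (cross=19.985)
θ=137°: ex = (C−B)/|BC| = (0.8507,0.5256); ey = (-0.5256,0.8507)
θ=137°: P = B + -1.60·ex + 1.38·ey = (-4.2806,2.3790)
θ=267°: B = A + 3.00·(cos267°, sin267°) = (-0.1570, -2.9959)
θ=267°: |BD| = 5.1241
θ=267°: circle(B,4.00) ∩ circle(D,5.00): a=1.6838, h=3.6283
θ=267°:   candidates: C₊=(-0.9123,0.9321) cross=18.592; C₋=(3.3304,-4.9550) cross=-18.592
θ=267°:   branch + wants cross > 0 → take C=(-0.9123,0.9321) (cross=18.592)
θ=267°: ex = (C−B)/|BC| = (-0.1888,0.9820); ey = (-0.9820,-0.1888)
θ=267°: P = B + -1.60·ex + 1.38·ey = (-1.2100,-4.8277)

θ=77°: -1.41 3.27
θ=134°: -4.17 2.51
θ=137°: -4.28 2.38
θ=267°: -1.21 -4.83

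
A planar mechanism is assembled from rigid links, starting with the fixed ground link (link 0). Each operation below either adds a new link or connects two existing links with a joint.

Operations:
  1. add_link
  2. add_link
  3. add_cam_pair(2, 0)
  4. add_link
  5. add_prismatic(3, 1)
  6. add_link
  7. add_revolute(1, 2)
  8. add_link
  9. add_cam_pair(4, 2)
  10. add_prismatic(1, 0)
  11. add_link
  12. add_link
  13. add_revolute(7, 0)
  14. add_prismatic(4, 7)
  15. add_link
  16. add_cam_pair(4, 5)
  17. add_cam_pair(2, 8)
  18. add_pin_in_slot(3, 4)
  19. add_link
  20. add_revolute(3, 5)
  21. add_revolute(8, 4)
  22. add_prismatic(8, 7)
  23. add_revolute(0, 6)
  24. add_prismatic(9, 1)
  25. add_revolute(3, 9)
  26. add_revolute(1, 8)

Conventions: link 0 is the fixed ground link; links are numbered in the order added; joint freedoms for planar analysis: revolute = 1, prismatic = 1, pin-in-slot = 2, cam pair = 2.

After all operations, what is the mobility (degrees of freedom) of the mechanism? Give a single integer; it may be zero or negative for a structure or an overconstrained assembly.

(L,J1,J2)=(1,0,0); link0 fixed
link1: (2,0,0)
link2: (3,0,0)
C 2-0 [J2]: (3,0,1)
link3: (4,0,1)
P 3-1 [J1]: (4,1,1)
link4: (5,1,1)
R 1-2 [J1]: (5,2,1)
link5: (6,2,1)
C 4-2 [J2]: (6,2,2)
P 1-0 [J1]: (6,3,2)
link6: (7,3,2)
link7: (8,3,2)
R 7-0 [J1]: (8,4,2)
P 4-7 [J1]: (8,5,2)
link8: (9,5,2)
C 4-5 [J2]: (9,5,3)
C 2-8 [J2]: (9,5,4)
PS 3-4 [J2]: (9,5,5)
link9: (10,5,5)
R 3-5 [J1]: (10,6,5)
R 8-4 [J1]: (10,7,5)
P 8-7 [J1]: (10,8,5)
R 0-6 [J1]: (10,9,5)
P 9-1 [J1]: (10,10,5)
R 3-9 [J1]: (10,11,5)
R 1-8 [J1]: (10,12,5)
Grübler: 3·9 − 2·12 − 5 = -2

M = -2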